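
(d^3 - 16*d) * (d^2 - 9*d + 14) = d^5 - 9*d^4 - 2*d^3 + 144*d^2 - 224*d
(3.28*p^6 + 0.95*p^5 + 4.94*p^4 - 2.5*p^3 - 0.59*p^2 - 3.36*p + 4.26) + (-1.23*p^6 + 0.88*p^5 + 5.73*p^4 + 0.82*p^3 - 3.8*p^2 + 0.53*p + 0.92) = 2.05*p^6 + 1.83*p^5 + 10.67*p^4 - 1.68*p^3 - 4.39*p^2 - 2.83*p + 5.18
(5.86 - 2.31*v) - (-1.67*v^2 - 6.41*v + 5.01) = 1.67*v^2 + 4.1*v + 0.850000000000001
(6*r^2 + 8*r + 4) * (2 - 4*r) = -24*r^3 - 20*r^2 + 8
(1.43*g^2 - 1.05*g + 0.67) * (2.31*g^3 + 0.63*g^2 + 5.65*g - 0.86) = 3.3033*g^5 - 1.5246*g^4 + 8.9657*g^3 - 6.7402*g^2 + 4.6885*g - 0.5762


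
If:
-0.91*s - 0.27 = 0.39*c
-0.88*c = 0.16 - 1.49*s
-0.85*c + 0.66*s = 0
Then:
No Solution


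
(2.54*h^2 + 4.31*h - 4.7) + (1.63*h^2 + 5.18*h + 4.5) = 4.17*h^2 + 9.49*h - 0.2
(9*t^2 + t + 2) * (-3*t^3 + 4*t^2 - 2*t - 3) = -27*t^5 + 33*t^4 - 20*t^3 - 21*t^2 - 7*t - 6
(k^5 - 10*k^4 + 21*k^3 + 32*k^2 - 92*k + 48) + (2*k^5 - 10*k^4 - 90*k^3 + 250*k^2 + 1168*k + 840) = 3*k^5 - 20*k^4 - 69*k^3 + 282*k^2 + 1076*k + 888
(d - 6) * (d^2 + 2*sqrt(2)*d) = d^3 - 6*d^2 + 2*sqrt(2)*d^2 - 12*sqrt(2)*d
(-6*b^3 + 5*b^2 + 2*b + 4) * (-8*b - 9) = 48*b^4 + 14*b^3 - 61*b^2 - 50*b - 36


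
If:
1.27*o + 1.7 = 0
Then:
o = -1.34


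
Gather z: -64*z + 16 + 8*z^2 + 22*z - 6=8*z^2 - 42*z + 10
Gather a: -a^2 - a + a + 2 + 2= 4 - a^2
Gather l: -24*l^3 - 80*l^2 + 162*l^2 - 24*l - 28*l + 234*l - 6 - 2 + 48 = -24*l^3 + 82*l^2 + 182*l + 40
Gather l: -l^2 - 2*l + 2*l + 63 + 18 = 81 - l^2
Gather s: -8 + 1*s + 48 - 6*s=40 - 5*s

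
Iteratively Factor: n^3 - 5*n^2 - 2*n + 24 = (n - 4)*(n^2 - n - 6) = (n - 4)*(n - 3)*(n + 2)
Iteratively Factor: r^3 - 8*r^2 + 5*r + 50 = (r + 2)*(r^2 - 10*r + 25) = (r - 5)*(r + 2)*(r - 5)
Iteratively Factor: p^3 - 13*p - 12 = (p - 4)*(p^2 + 4*p + 3) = (p - 4)*(p + 3)*(p + 1)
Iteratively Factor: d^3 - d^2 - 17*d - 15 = (d + 3)*(d^2 - 4*d - 5) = (d + 1)*(d + 3)*(d - 5)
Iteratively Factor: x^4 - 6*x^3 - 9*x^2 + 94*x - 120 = (x - 3)*(x^3 - 3*x^2 - 18*x + 40) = (x - 3)*(x + 4)*(x^2 - 7*x + 10) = (x - 5)*(x - 3)*(x + 4)*(x - 2)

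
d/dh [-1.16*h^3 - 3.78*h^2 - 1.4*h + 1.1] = -3.48*h^2 - 7.56*h - 1.4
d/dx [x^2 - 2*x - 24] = 2*x - 2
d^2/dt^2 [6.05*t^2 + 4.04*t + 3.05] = 12.1000000000000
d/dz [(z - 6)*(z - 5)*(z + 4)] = 3*z^2 - 14*z - 14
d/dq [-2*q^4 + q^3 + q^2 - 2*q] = -8*q^3 + 3*q^2 + 2*q - 2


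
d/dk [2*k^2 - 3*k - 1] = 4*k - 3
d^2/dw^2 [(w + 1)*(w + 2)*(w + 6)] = 6*w + 18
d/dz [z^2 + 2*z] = 2*z + 2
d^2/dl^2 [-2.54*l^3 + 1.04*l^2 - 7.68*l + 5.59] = 2.08 - 15.24*l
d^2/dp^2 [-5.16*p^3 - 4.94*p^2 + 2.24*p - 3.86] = -30.96*p - 9.88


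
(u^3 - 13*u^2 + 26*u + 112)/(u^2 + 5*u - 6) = (u^3 - 13*u^2 + 26*u + 112)/(u^2 + 5*u - 6)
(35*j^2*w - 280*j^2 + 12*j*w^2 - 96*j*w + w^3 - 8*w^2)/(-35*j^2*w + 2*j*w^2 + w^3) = (5*j*w - 40*j + w^2 - 8*w)/(w*(-5*j + w))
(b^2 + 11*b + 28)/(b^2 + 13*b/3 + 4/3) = 3*(b + 7)/(3*b + 1)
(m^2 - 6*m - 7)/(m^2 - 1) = (m - 7)/(m - 1)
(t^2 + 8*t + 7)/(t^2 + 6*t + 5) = (t + 7)/(t + 5)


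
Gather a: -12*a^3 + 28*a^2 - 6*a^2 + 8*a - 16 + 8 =-12*a^3 + 22*a^2 + 8*a - 8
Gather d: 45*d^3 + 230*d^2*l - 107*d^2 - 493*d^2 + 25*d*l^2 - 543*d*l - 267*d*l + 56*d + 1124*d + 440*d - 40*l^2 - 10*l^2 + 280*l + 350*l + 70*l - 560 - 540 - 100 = 45*d^3 + d^2*(230*l - 600) + d*(25*l^2 - 810*l + 1620) - 50*l^2 + 700*l - 1200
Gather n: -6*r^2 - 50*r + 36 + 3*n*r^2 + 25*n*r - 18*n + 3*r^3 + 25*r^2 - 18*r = n*(3*r^2 + 25*r - 18) + 3*r^3 + 19*r^2 - 68*r + 36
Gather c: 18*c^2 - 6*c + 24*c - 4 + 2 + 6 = 18*c^2 + 18*c + 4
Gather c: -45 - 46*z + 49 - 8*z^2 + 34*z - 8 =-8*z^2 - 12*z - 4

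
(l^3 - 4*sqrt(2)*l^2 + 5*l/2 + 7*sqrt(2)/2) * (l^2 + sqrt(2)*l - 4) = l^5 - 3*sqrt(2)*l^4 - 19*l^3/2 + 22*sqrt(2)*l^2 - 3*l - 14*sqrt(2)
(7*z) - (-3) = 7*z + 3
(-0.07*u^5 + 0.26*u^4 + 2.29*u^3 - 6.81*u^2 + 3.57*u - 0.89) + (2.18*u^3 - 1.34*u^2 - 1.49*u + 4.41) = -0.07*u^5 + 0.26*u^4 + 4.47*u^3 - 8.15*u^2 + 2.08*u + 3.52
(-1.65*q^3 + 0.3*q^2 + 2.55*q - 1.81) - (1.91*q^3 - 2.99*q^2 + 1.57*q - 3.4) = -3.56*q^3 + 3.29*q^2 + 0.98*q + 1.59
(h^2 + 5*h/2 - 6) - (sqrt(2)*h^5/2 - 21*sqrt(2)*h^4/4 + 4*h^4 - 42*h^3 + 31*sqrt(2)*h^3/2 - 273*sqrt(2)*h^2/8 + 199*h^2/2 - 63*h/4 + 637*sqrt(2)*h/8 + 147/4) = -sqrt(2)*h^5/2 - 4*h^4 + 21*sqrt(2)*h^4/4 - 31*sqrt(2)*h^3/2 + 42*h^3 - 197*h^2/2 + 273*sqrt(2)*h^2/8 - 637*sqrt(2)*h/8 + 73*h/4 - 171/4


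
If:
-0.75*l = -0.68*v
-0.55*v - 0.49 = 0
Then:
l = -0.81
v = -0.89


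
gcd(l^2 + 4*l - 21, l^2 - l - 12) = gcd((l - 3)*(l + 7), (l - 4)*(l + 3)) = 1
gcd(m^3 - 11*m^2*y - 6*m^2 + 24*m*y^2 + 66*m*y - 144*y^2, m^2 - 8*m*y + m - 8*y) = -m + 8*y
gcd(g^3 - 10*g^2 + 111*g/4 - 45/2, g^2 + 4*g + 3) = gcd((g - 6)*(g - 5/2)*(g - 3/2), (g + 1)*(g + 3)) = 1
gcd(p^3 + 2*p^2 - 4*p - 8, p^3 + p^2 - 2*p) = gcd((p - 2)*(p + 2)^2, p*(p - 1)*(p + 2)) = p + 2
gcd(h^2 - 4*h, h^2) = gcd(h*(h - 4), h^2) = h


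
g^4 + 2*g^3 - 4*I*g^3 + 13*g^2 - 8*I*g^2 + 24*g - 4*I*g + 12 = (g - 6*I)*(g + 2*I)*(-I*g - I)*(I*g + I)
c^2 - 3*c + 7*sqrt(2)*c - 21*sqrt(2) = (c - 3)*(c + 7*sqrt(2))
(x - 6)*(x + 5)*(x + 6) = x^3 + 5*x^2 - 36*x - 180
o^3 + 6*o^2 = o^2*(o + 6)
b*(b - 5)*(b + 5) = b^3 - 25*b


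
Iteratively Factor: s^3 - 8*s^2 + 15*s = (s - 3)*(s^2 - 5*s) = s*(s - 3)*(s - 5)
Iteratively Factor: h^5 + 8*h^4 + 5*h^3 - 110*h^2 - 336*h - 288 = (h + 3)*(h^4 + 5*h^3 - 10*h^2 - 80*h - 96) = (h + 2)*(h + 3)*(h^3 + 3*h^2 - 16*h - 48) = (h + 2)*(h + 3)^2*(h^2 - 16) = (h - 4)*(h + 2)*(h + 3)^2*(h + 4)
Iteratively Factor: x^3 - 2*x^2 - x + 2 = (x - 2)*(x^2 - 1) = (x - 2)*(x - 1)*(x + 1)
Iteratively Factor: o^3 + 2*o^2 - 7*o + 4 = (o - 1)*(o^2 + 3*o - 4) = (o - 1)^2*(o + 4)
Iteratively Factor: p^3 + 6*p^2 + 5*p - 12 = (p - 1)*(p^2 + 7*p + 12) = (p - 1)*(p + 3)*(p + 4)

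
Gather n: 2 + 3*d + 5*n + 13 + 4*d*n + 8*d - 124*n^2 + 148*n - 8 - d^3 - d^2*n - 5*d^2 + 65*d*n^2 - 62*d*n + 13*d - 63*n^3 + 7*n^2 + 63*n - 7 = -d^3 - 5*d^2 + 24*d - 63*n^3 + n^2*(65*d - 117) + n*(-d^2 - 58*d + 216)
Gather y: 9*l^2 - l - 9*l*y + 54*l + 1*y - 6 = 9*l^2 + 53*l + y*(1 - 9*l) - 6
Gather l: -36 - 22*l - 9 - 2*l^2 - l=-2*l^2 - 23*l - 45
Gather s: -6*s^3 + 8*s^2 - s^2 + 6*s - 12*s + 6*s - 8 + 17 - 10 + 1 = -6*s^3 + 7*s^2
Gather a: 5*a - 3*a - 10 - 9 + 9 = 2*a - 10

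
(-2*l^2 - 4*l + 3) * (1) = -2*l^2 - 4*l + 3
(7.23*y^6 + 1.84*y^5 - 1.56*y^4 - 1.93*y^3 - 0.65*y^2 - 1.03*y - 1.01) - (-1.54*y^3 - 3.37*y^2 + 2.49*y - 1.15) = 7.23*y^6 + 1.84*y^5 - 1.56*y^4 - 0.39*y^3 + 2.72*y^2 - 3.52*y + 0.14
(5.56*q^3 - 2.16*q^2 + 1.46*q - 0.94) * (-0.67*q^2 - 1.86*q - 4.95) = -3.7252*q^5 - 8.8944*q^4 - 24.4826*q^3 + 8.6062*q^2 - 5.4786*q + 4.653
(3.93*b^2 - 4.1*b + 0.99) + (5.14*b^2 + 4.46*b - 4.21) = 9.07*b^2 + 0.36*b - 3.22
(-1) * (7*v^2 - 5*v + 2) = -7*v^2 + 5*v - 2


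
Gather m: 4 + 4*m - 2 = 4*m + 2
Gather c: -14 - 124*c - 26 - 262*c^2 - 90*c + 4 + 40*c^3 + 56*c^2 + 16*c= 40*c^3 - 206*c^2 - 198*c - 36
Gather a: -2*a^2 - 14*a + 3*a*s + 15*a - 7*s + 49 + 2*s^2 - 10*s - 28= -2*a^2 + a*(3*s + 1) + 2*s^2 - 17*s + 21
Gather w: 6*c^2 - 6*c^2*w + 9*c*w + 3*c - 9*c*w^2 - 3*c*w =6*c^2 - 9*c*w^2 + 3*c + w*(-6*c^2 + 6*c)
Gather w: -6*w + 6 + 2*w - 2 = 4 - 4*w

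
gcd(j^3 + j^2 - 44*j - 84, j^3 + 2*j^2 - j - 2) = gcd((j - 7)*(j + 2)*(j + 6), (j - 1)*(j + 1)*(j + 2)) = j + 2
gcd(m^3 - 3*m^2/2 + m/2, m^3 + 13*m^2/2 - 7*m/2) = m^2 - m/2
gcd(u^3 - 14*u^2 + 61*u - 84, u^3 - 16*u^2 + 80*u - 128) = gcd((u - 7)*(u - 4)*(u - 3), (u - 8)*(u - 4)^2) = u - 4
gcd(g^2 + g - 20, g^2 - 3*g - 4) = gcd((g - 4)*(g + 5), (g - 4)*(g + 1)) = g - 4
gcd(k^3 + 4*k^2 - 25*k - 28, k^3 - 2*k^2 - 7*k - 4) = k^2 - 3*k - 4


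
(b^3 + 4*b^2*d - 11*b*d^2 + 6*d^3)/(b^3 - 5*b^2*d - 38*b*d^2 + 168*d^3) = (b^2 - 2*b*d + d^2)/(b^2 - 11*b*d + 28*d^2)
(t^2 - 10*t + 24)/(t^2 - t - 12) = (t - 6)/(t + 3)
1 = 1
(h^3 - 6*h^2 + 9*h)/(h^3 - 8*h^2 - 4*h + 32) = h*(h^2 - 6*h + 9)/(h^3 - 8*h^2 - 4*h + 32)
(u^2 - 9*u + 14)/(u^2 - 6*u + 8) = (u - 7)/(u - 4)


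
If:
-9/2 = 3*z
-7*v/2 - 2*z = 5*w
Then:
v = 6/7 - 10*w/7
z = -3/2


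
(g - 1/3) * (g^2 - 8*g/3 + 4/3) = g^3 - 3*g^2 + 20*g/9 - 4/9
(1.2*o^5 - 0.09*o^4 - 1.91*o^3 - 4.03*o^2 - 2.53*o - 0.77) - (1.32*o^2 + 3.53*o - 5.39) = 1.2*o^5 - 0.09*o^4 - 1.91*o^3 - 5.35*o^2 - 6.06*o + 4.62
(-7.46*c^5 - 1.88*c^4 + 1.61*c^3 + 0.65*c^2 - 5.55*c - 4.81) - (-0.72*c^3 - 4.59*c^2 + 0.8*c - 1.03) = -7.46*c^5 - 1.88*c^4 + 2.33*c^3 + 5.24*c^2 - 6.35*c - 3.78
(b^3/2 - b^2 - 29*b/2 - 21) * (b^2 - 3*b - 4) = b^5/2 - 5*b^4/2 - 27*b^3/2 + 53*b^2/2 + 121*b + 84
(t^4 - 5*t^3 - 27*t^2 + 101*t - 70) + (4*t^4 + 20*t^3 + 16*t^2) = 5*t^4 + 15*t^3 - 11*t^2 + 101*t - 70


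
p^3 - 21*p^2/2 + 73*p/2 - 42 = (p - 4)*(p - 7/2)*(p - 3)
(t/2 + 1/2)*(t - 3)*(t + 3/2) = t^3/2 - t^2/4 - 3*t - 9/4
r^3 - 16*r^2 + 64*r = r*(r - 8)^2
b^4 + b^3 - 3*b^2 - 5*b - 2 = (b - 2)*(b + 1)^3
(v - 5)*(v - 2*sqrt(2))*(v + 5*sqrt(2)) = v^3 - 5*v^2 + 3*sqrt(2)*v^2 - 15*sqrt(2)*v - 20*v + 100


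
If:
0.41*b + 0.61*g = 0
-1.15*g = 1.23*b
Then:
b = 0.00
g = 0.00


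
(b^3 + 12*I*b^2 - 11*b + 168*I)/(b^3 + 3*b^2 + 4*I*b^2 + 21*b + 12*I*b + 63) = (b + 8*I)/(b + 3)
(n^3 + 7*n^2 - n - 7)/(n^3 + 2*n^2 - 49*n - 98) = (n^2 - 1)/(n^2 - 5*n - 14)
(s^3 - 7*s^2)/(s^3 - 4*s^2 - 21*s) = s/(s + 3)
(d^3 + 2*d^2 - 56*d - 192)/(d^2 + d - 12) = (d^2 - 2*d - 48)/(d - 3)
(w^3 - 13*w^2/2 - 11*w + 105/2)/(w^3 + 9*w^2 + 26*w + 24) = (2*w^2 - 19*w + 35)/(2*(w^2 + 6*w + 8))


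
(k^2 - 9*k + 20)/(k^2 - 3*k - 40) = (-k^2 + 9*k - 20)/(-k^2 + 3*k + 40)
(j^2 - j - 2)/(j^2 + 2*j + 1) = (j - 2)/(j + 1)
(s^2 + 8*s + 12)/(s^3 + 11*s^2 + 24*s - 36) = (s + 2)/(s^2 + 5*s - 6)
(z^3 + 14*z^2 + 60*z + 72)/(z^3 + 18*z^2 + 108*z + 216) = (z + 2)/(z + 6)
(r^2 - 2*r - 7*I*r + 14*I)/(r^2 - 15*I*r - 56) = (r - 2)/(r - 8*I)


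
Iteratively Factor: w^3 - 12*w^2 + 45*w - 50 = (w - 2)*(w^2 - 10*w + 25) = (w - 5)*(w - 2)*(w - 5)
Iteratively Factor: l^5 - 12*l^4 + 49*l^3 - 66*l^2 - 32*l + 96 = (l + 1)*(l^4 - 13*l^3 + 62*l^2 - 128*l + 96) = (l - 2)*(l + 1)*(l^3 - 11*l^2 + 40*l - 48) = (l - 4)*(l - 2)*(l + 1)*(l^2 - 7*l + 12) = (l - 4)*(l - 3)*(l - 2)*(l + 1)*(l - 4)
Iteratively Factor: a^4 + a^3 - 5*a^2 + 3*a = (a + 3)*(a^3 - 2*a^2 + a) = a*(a + 3)*(a^2 - 2*a + 1) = a*(a - 1)*(a + 3)*(a - 1)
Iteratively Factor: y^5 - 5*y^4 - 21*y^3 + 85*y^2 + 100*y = (y)*(y^4 - 5*y^3 - 21*y^2 + 85*y + 100) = y*(y + 1)*(y^3 - 6*y^2 - 15*y + 100) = y*(y + 1)*(y + 4)*(y^2 - 10*y + 25) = y*(y - 5)*(y + 1)*(y + 4)*(y - 5)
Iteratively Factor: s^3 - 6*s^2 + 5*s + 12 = (s - 3)*(s^2 - 3*s - 4) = (s - 4)*(s - 3)*(s + 1)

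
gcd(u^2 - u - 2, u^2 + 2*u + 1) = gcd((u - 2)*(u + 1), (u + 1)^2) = u + 1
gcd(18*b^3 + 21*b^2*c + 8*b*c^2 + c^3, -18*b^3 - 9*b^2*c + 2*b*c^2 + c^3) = 6*b^2 + 5*b*c + c^2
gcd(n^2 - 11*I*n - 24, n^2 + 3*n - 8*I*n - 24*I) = n - 8*I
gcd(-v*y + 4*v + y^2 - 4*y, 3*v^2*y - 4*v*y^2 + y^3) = -v + y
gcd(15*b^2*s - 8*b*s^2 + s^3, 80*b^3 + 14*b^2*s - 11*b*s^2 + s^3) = -5*b + s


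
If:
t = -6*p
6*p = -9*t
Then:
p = 0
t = 0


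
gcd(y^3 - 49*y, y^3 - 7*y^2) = y^2 - 7*y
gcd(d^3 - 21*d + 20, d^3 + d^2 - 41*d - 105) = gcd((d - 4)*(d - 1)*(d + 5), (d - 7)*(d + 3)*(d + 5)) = d + 5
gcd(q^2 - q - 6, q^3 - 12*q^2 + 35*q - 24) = q - 3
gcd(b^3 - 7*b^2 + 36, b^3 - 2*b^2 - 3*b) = b - 3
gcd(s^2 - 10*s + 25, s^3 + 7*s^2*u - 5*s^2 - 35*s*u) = s - 5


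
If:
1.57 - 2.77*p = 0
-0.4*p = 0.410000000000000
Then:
No Solution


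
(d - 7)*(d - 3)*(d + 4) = d^3 - 6*d^2 - 19*d + 84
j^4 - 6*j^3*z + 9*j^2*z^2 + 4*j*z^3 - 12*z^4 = (j - 3*z)*(j - 2*z)^2*(j + z)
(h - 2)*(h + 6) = h^2 + 4*h - 12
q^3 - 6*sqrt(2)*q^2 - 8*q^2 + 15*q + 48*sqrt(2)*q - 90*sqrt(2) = (q - 5)*(q - 3)*(q - 6*sqrt(2))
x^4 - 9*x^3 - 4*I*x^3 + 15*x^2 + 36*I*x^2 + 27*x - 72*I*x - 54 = (x - 6)*(x - 3)*(x - 3*I)*(x - I)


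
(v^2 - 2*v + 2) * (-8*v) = -8*v^3 + 16*v^2 - 16*v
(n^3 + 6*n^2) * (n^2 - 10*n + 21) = n^5 - 4*n^4 - 39*n^3 + 126*n^2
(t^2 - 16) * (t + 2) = t^3 + 2*t^2 - 16*t - 32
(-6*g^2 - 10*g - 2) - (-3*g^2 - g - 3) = -3*g^2 - 9*g + 1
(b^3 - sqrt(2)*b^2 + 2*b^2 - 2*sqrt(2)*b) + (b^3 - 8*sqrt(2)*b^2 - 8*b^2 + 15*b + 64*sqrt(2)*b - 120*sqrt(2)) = 2*b^3 - 9*sqrt(2)*b^2 - 6*b^2 + 15*b + 62*sqrt(2)*b - 120*sqrt(2)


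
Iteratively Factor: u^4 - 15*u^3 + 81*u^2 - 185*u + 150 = (u - 5)*(u^3 - 10*u^2 + 31*u - 30) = (u - 5)^2*(u^2 - 5*u + 6) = (u - 5)^2*(u - 3)*(u - 2)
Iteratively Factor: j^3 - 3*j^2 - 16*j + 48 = (j + 4)*(j^2 - 7*j + 12) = (j - 3)*(j + 4)*(j - 4)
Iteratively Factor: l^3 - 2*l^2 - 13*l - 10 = (l + 1)*(l^2 - 3*l - 10) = (l + 1)*(l + 2)*(l - 5)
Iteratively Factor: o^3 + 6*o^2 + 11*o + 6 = (o + 1)*(o^2 + 5*o + 6) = (o + 1)*(o + 2)*(o + 3)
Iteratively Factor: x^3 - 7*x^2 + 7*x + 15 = (x + 1)*(x^2 - 8*x + 15) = (x - 3)*(x + 1)*(x - 5)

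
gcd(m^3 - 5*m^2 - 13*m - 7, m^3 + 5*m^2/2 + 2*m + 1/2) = m^2 + 2*m + 1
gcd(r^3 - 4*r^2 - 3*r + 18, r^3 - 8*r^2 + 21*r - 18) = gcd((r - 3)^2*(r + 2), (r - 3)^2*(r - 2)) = r^2 - 6*r + 9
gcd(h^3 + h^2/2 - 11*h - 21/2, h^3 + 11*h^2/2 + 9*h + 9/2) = h^2 + 4*h + 3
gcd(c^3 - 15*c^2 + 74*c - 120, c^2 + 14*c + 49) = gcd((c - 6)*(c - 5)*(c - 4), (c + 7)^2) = 1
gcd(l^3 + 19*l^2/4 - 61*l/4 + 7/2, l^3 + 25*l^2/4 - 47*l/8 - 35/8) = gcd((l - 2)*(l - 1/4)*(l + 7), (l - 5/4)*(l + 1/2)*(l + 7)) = l + 7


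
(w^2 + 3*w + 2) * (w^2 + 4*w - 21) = w^4 + 7*w^3 - 7*w^2 - 55*w - 42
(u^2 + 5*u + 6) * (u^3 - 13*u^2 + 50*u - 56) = u^5 - 8*u^4 - 9*u^3 + 116*u^2 + 20*u - 336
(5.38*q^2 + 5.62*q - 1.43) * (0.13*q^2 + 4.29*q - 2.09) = 0.6994*q^4 + 23.8108*q^3 + 12.6797*q^2 - 17.8805*q + 2.9887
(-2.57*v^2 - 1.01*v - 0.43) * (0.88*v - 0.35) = -2.2616*v^3 + 0.0106999999999998*v^2 - 0.0249*v + 0.1505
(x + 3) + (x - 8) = 2*x - 5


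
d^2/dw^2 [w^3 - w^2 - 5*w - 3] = 6*w - 2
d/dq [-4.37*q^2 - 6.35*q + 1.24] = -8.74*q - 6.35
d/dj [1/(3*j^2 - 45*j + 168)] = (15 - 2*j)/(3*(j^2 - 15*j + 56)^2)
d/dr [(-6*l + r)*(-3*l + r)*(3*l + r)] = -9*l^2 - 12*l*r + 3*r^2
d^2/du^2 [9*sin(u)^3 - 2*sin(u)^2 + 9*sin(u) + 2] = -81*sin(u)^3 + 8*sin(u)^2 + 45*sin(u) - 4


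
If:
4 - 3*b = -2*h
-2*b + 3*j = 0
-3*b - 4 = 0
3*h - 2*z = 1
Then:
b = -4/3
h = -4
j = -8/9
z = -13/2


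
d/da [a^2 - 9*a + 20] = 2*a - 9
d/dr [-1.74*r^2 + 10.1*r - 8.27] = 10.1 - 3.48*r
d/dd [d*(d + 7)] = 2*d + 7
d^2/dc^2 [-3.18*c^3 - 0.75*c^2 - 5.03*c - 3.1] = -19.08*c - 1.5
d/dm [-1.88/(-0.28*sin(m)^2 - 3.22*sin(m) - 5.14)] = -(1.0528*sin(m) + 6.0536)*cos(m)/(0.28*sin(m)^2 + 3.22*sin(m) + 5.14)^2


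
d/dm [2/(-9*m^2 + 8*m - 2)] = 4*(9*m - 4)/(9*m^2 - 8*m + 2)^2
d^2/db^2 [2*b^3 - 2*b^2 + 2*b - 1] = 12*b - 4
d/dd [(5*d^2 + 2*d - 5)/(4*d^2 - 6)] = (-2*d^2 - 5*d - 3)/(4*d^4 - 12*d^2 + 9)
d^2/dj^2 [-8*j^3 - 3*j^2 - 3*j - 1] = -48*j - 6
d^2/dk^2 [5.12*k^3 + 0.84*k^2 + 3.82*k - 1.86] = 30.72*k + 1.68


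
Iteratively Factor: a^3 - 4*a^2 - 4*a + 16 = (a + 2)*(a^2 - 6*a + 8) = (a - 4)*(a + 2)*(a - 2)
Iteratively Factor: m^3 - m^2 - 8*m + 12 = (m - 2)*(m^2 + m - 6) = (m - 2)^2*(m + 3)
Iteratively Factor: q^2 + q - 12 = (q - 3)*(q + 4)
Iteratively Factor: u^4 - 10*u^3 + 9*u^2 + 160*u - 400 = (u - 4)*(u^3 - 6*u^2 - 15*u + 100) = (u - 5)*(u - 4)*(u^2 - u - 20) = (u - 5)^2*(u - 4)*(u + 4)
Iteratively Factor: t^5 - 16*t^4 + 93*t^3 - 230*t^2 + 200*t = (t - 2)*(t^4 - 14*t^3 + 65*t^2 - 100*t) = t*(t - 2)*(t^3 - 14*t^2 + 65*t - 100) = t*(t - 4)*(t - 2)*(t^2 - 10*t + 25) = t*(t - 5)*(t - 4)*(t - 2)*(t - 5)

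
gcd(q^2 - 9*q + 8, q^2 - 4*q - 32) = q - 8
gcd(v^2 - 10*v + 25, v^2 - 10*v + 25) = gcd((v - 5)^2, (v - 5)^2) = v^2 - 10*v + 25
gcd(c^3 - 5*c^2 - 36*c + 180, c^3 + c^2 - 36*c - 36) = c^2 - 36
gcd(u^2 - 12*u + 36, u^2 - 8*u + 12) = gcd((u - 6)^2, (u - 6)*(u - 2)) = u - 6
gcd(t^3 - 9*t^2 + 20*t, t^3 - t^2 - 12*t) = t^2 - 4*t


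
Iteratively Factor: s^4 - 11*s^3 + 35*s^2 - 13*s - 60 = (s + 1)*(s^3 - 12*s^2 + 47*s - 60) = (s - 3)*(s + 1)*(s^2 - 9*s + 20) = (s - 4)*(s - 3)*(s + 1)*(s - 5)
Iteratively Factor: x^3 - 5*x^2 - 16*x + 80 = (x - 4)*(x^2 - x - 20) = (x - 4)*(x + 4)*(x - 5)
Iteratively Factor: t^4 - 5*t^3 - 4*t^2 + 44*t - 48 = (t - 2)*(t^3 - 3*t^2 - 10*t + 24) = (t - 2)^2*(t^2 - t - 12) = (t - 2)^2*(t + 3)*(t - 4)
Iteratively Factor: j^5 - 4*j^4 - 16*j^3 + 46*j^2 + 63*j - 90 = (j + 2)*(j^4 - 6*j^3 - 4*j^2 + 54*j - 45) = (j + 2)*(j + 3)*(j^3 - 9*j^2 + 23*j - 15) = (j - 5)*(j + 2)*(j + 3)*(j^2 - 4*j + 3) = (j - 5)*(j - 1)*(j + 2)*(j + 3)*(j - 3)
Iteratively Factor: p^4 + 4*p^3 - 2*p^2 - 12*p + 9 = (p + 3)*(p^3 + p^2 - 5*p + 3) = (p + 3)^2*(p^2 - 2*p + 1) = (p - 1)*(p + 3)^2*(p - 1)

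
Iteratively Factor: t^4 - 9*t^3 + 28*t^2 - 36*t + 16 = (t - 2)*(t^3 - 7*t^2 + 14*t - 8) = (t - 2)^2*(t^2 - 5*t + 4) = (t - 2)^2*(t - 1)*(t - 4)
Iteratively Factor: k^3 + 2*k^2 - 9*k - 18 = (k - 3)*(k^2 + 5*k + 6) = (k - 3)*(k + 3)*(k + 2)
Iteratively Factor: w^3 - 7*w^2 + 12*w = (w - 3)*(w^2 - 4*w) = w*(w - 3)*(w - 4)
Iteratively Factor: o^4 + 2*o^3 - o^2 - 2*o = (o)*(o^3 + 2*o^2 - o - 2) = o*(o + 2)*(o^2 - 1) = o*(o - 1)*(o + 2)*(o + 1)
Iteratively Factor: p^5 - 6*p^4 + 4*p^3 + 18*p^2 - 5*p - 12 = (p - 3)*(p^4 - 3*p^3 - 5*p^2 + 3*p + 4) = (p - 3)*(p - 1)*(p^3 - 2*p^2 - 7*p - 4) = (p - 3)*(p - 1)*(p + 1)*(p^2 - 3*p - 4) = (p - 3)*(p - 1)*(p + 1)^2*(p - 4)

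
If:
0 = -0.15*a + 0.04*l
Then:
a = 0.266666666666667*l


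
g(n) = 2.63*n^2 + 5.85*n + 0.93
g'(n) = 5.26*n + 5.85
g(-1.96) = -0.43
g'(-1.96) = -4.46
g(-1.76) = -1.22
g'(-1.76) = -3.41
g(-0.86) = -2.16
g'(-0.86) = 1.33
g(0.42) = 3.85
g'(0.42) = 8.06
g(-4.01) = 19.76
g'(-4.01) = -15.24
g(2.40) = 30.12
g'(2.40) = 18.47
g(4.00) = 66.41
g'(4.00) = 26.89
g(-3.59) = 13.82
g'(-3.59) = -13.03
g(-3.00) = 7.05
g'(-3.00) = -9.93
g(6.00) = 130.71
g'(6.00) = 37.41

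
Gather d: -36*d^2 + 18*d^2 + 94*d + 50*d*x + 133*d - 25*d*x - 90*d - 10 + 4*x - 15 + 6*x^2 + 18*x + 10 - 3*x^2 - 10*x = -18*d^2 + d*(25*x + 137) + 3*x^2 + 12*x - 15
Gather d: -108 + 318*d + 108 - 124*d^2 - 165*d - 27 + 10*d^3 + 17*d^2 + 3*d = 10*d^3 - 107*d^2 + 156*d - 27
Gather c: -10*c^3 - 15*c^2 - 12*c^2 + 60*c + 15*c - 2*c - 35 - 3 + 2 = -10*c^3 - 27*c^2 + 73*c - 36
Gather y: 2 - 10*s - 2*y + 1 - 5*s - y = -15*s - 3*y + 3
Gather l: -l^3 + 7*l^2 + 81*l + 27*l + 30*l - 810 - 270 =-l^3 + 7*l^2 + 138*l - 1080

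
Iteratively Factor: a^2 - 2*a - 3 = (a - 3)*(a + 1)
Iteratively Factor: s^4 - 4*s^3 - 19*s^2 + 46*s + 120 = (s + 3)*(s^3 - 7*s^2 + 2*s + 40) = (s - 4)*(s + 3)*(s^2 - 3*s - 10) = (s - 5)*(s - 4)*(s + 3)*(s + 2)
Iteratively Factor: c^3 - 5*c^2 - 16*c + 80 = (c - 5)*(c^2 - 16) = (c - 5)*(c + 4)*(c - 4)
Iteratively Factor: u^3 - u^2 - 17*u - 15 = (u - 5)*(u^2 + 4*u + 3) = (u - 5)*(u + 3)*(u + 1)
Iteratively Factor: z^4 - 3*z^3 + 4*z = (z - 2)*(z^3 - z^2 - 2*z) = z*(z - 2)*(z^2 - z - 2) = z*(z - 2)^2*(z + 1)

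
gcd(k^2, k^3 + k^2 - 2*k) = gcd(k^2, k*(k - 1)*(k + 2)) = k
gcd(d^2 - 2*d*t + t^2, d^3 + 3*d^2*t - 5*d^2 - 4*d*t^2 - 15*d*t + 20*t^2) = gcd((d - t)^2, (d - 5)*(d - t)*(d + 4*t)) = -d + t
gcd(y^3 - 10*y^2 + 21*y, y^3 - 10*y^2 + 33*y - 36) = y - 3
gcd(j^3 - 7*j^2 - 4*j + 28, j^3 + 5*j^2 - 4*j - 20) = j^2 - 4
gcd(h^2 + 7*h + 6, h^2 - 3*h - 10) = 1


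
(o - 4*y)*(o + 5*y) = o^2 + o*y - 20*y^2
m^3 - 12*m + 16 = (m - 2)^2*(m + 4)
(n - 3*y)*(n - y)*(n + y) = n^3 - 3*n^2*y - n*y^2 + 3*y^3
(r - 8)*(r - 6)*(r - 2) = r^3 - 16*r^2 + 76*r - 96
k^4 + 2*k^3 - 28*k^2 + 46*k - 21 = (k - 3)*(k - 1)^2*(k + 7)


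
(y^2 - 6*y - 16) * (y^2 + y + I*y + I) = y^4 - 5*y^3 + I*y^3 - 22*y^2 - 5*I*y^2 - 16*y - 22*I*y - 16*I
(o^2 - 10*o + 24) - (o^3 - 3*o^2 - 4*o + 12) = -o^3 + 4*o^2 - 6*o + 12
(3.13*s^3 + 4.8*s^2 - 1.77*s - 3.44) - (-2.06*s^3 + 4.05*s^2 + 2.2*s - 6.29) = 5.19*s^3 + 0.75*s^2 - 3.97*s + 2.85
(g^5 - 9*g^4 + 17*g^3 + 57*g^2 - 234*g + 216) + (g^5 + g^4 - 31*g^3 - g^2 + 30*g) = 2*g^5 - 8*g^4 - 14*g^3 + 56*g^2 - 204*g + 216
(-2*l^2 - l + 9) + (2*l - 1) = -2*l^2 + l + 8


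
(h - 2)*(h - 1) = h^2 - 3*h + 2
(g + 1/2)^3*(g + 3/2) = g^4 + 3*g^3 + 3*g^2 + 5*g/4 + 3/16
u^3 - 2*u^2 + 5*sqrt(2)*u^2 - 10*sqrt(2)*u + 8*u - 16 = (u - 2)*(u + sqrt(2))*(u + 4*sqrt(2))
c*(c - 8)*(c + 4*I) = c^3 - 8*c^2 + 4*I*c^2 - 32*I*c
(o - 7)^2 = o^2 - 14*o + 49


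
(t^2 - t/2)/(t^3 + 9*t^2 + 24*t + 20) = t*(2*t - 1)/(2*(t^3 + 9*t^2 + 24*t + 20))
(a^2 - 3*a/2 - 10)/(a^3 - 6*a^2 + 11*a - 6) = (a^2 - 3*a/2 - 10)/(a^3 - 6*a^2 + 11*a - 6)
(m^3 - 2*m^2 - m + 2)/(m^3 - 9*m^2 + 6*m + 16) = (m - 1)/(m - 8)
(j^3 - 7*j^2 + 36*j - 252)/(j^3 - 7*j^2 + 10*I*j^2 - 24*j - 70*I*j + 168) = (j - 6*I)/(j + 4*I)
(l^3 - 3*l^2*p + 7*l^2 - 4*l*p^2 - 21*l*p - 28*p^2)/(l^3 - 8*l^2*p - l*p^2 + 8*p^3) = (l^2 - 4*l*p + 7*l - 28*p)/(l^2 - 9*l*p + 8*p^2)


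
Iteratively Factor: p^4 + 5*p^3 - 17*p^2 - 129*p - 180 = (p - 5)*(p^3 + 10*p^2 + 33*p + 36) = (p - 5)*(p + 4)*(p^2 + 6*p + 9) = (p - 5)*(p + 3)*(p + 4)*(p + 3)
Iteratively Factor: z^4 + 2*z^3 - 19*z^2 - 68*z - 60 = (z - 5)*(z^3 + 7*z^2 + 16*z + 12) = (z - 5)*(z + 3)*(z^2 + 4*z + 4) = (z - 5)*(z + 2)*(z + 3)*(z + 2)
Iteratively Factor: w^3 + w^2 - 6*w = (w - 2)*(w^2 + 3*w) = (w - 2)*(w + 3)*(w)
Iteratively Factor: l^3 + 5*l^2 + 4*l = (l + 1)*(l^2 + 4*l) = (l + 1)*(l + 4)*(l)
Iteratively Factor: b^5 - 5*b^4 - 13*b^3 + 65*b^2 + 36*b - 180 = (b + 3)*(b^4 - 8*b^3 + 11*b^2 + 32*b - 60) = (b - 3)*(b + 3)*(b^3 - 5*b^2 - 4*b + 20) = (b - 3)*(b + 2)*(b + 3)*(b^2 - 7*b + 10) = (b - 5)*(b - 3)*(b + 2)*(b + 3)*(b - 2)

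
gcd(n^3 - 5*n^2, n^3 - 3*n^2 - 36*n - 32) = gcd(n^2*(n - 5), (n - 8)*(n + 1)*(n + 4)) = 1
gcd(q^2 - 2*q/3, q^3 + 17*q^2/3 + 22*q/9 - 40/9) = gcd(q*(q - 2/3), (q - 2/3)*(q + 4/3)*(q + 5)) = q - 2/3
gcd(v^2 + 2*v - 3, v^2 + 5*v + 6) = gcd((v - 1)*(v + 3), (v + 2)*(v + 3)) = v + 3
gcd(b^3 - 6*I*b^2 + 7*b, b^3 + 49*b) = b^2 - 7*I*b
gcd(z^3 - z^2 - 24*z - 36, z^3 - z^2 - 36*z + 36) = z - 6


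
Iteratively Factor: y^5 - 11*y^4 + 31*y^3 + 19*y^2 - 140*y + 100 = (y - 2)*(y^4 - 9*y^3 + 13*y^2 + 45*y - 50) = (y - 5)*(y - 2)*(y^3 - 4*y^2 - 7*y + 10) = (y - 5)*(y - 2)*(y + 2)*(y^2 - 6*y + 5) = (y - 5)^2*(y - 2)*(y + 2)*(y - 1)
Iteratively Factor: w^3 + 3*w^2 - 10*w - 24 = (w + 2)*(w^2 + w - 12) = (w - 3)*(w + 2)*(w + 4)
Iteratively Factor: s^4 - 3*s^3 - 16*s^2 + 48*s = (s - 4)*(s^3 + s^2 - 12*s) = s*(s - 4)*(s^2 + s - 12) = s*(s - 4)*(s + 4)*(s - 3)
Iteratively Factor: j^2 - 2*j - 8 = (j + 2)*(j - 4)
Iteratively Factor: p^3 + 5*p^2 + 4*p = (p + 4)*(p^2 + p) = (p + 1)*(p + 4)*(p)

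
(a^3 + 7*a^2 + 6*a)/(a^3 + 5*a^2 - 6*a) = (a + 1)/(a - 1)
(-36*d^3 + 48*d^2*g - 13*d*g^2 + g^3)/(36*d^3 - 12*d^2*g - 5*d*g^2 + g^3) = (-6*d^2 + 7*d*g - g^2)/(6*d^2 - d*g - g^2)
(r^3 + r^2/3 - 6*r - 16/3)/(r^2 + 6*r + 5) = (3*r^2 - 2*r - 16)/(3*(r + 5))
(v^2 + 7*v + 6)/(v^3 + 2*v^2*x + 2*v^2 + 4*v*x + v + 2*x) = (v + 6)/(v^2 + 2*v*x + v + 2*x)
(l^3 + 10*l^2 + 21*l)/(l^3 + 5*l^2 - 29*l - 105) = l/(l - 5)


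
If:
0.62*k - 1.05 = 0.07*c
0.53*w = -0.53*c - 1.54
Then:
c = -w - 2.90566037735849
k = 1.36548995739501 - 0.112903225806452*w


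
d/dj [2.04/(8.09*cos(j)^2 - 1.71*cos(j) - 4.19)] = (33.0072*cos(j) - 3.4884)*sin(j)/(-8.09*cos(j)^2 + 1.71*cos(j) + 4.19)^2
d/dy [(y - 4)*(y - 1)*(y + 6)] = 3*y^2 + 2*y - 26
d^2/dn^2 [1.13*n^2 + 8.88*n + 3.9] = 2.26000000000000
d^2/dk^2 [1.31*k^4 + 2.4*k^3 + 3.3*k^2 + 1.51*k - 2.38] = 15.72*k^2 + 14.4*k + 6.6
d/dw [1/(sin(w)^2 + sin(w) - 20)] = -(2*sin(w) + 1)*cos(w)/(sin(w)^2 + sin(w) - 20)^2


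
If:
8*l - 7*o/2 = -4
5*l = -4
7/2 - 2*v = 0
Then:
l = -4/5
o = -24/35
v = 7/4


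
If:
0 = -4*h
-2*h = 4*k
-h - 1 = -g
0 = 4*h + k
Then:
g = 1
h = 0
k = 0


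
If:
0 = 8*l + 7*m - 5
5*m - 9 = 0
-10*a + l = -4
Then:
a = 61/200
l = -19/20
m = 9/5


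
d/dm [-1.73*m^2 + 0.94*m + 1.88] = 0.94 - 3.46*m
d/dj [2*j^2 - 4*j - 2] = 4*j - 4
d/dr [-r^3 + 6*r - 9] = 6 - 3*r^2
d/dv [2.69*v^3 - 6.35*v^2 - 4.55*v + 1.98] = 8.07*v^2 - 12.7*v - 4.55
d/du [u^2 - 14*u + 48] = 2*u - 14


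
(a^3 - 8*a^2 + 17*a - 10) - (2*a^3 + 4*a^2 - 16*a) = -a^3 - 12*a^2 + 33*a - 10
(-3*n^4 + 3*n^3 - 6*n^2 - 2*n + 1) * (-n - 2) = 3*n^5 + 3*n^4 + 14*n^2 + 3*n - 2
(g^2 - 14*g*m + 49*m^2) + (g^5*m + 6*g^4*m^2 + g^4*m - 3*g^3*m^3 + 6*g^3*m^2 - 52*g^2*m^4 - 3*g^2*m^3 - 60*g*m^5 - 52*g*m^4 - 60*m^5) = g^5*m + 6*g^4*m^2 + g^4*m - 3*g^3*m^3 + 6*g^3*m^2 - 52*g^2*m^4 - 3*g^2*m^3 + g^2 - 60*g*m^5 - 52*g*m^4 - 14*g*m - 60*m^5 + 49*m^2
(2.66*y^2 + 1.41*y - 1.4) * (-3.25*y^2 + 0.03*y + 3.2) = -8.645*y^4 - 4.5027*y^3 + 13.1043*y^2 + 4.47*y - 4.48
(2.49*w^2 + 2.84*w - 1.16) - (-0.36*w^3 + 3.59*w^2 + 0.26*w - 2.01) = 0.36*w^3 - 1.1*w^2 + 2.58*w + 0.85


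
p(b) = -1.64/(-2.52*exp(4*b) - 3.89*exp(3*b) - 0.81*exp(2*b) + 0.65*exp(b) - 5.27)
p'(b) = -1.64*(10.08*exp(4*b) + 11.67*exp(3*b) + 1.62*exp(2*b) - 0.65*exp(b))/(-2.52*exp(4*b) - 3.89*exp(3*b) - 0.81*exp(2*b) + 0.65*exp(b) - 5.27)^2 = (-16.5312*exp(3*b) - 19.1388*exp(2*b) - 2.6568*exp(b) + 1.066)*exp(b)/(2.52*exp(4*b) + 3.89*exp(3*b) + 0.81*exp(2*b) - 0.65*exp(b) + 5.27)^2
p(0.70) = 0.02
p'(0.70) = -0.07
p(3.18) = 0.00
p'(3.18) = -0.00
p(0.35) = 0.06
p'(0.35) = -0.17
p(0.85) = 0.01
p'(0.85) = -0.04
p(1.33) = 0.00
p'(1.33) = -0.01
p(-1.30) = 0.31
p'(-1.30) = -0.01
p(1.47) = 0.00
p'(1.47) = -0.00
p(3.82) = 0.00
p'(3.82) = -0.00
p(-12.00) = 0.31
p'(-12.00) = 0.00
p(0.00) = 0.14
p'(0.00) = -0.27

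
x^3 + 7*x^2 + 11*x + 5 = (x + 1)^2*(x + 5)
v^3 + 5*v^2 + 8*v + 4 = (v + 1)*(v + 2)^2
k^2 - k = k*(k - 1)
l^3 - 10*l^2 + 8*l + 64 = (l - 8)*(l - 4)*(l + 2)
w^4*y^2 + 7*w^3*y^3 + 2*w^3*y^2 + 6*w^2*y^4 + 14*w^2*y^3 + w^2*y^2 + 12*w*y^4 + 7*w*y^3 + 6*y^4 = (w + y)*(w + 6*y)*(w*y + y)^2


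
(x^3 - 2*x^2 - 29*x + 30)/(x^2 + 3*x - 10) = (x^2 - 7*x + 6)/(x - 2)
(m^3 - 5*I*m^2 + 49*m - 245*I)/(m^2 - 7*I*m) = m + 2*I + 35/m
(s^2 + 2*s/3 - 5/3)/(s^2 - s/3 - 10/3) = (s - 1)/(s - 2)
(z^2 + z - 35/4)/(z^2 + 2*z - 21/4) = (2*z - 5)/(2*z - 3)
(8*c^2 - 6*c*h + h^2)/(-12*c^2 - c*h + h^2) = (-2*c + h)/(3*c + h)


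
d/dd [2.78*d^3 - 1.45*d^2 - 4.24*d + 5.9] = 8.34*d^2 - 2.9*d - 4.24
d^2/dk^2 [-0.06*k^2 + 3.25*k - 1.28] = -0.120000000000000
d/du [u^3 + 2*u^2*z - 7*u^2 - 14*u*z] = 3*u^2 + 4*u*z - 14*u - 14*z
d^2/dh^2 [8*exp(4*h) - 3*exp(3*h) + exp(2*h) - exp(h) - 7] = (128*exp(3*h) - 27*exp(2*h) + 4*exp(h) - 1)*exp(h)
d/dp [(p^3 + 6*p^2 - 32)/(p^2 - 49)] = p*(p^3 - 147*p - 524)/(p^4 - 98*p^2 + 2401)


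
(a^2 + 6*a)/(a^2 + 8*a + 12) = a/(a + 2)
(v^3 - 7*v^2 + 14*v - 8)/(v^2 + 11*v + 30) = (v^3 - 7*v^2 + 14*v - 8)/(v^2 + 11*v + 30)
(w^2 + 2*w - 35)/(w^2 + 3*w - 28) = (w - 5)/(w - 4)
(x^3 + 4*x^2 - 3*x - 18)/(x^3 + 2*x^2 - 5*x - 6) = (x + 3)/(x + 1)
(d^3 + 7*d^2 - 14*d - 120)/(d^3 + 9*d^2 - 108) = (d^2 + d - 20)/(d^2 + 3*d - 18)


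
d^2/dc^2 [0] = 0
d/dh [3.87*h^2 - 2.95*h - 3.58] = 7.74*h - 2.95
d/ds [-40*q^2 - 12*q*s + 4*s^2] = -12*q + 8*s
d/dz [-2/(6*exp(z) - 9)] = 4*exp(z)/(3*(2*exp(z) - 3)^2)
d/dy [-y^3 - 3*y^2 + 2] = 3*y*(-y - 2)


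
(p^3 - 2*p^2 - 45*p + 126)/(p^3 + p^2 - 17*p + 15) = (p^2 + p - 42)/(p^2 + 4*p - 5)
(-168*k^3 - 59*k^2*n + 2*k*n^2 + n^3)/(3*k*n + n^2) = -56*k^2/n - k + n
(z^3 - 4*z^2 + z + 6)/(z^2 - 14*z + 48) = (z^3 - 4*z^2 + z + 6)/(z^2 - 14*z + 48)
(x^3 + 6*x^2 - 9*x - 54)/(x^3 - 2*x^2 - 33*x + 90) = (x + 3)/(x - 5)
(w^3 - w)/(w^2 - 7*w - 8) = w*(w - 1)/(w - 8)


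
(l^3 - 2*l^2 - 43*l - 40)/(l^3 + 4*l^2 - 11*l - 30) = (l^2 - 7*l - 8)/(l^2 - l - 6)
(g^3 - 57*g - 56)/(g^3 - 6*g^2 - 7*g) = (g^2 - g - 56)/(g*(g - 7))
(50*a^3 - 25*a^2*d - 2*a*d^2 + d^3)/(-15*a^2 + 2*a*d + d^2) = (-10*a^2 + 7*a*d - d^2)/(3*a - d)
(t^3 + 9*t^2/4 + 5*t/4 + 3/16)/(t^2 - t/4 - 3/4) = (16*t^3 + 36*t^2 + 20*t + 3)/(4*(4*t^2 - t - 3))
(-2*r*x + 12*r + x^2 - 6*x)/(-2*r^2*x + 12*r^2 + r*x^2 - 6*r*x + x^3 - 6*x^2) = (-2*r + x)/(-2*r^2 + r*x + x^2)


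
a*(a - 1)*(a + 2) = a^3 + a^2 - 2*a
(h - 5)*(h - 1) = h^2 - 6*h + 5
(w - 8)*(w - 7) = w^2 - 15*w + 56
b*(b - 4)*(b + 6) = b^3 + 2*b^2 - 24*b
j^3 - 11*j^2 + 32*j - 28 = (j - 7)*(j - 2)^2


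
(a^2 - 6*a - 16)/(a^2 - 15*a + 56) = (a + 2)/(a - 7)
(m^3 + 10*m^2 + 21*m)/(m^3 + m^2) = (m^2 + 10*m + 21)/(m*(m + 1))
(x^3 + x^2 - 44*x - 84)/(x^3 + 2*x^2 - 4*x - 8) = (x^2 - x - 42)/(x^2 - 4)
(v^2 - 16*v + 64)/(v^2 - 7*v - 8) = (v - 8)/(v + 1)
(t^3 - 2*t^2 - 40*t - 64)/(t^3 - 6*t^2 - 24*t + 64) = (t + 2)/(t - 2)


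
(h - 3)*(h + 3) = h^2 - 9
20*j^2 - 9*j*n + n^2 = (-5*j + n)*(-4*j + n)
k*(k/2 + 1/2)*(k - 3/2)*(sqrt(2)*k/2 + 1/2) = sqrt(2)*k^4/4 - sqrt(2)*k^3/8 + k^3/4 - 3*sqrt(2)*k^2/8 - k^2/8 - 3*k/8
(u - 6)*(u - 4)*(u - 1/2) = u^3 - 21*u^2/2 + 29*u - 12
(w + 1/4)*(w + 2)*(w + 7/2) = w^3 + 23*w^2/4 + 67*w/8 + 7/4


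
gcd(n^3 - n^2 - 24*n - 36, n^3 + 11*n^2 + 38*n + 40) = n + 2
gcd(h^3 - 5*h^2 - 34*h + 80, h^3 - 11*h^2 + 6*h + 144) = h - 8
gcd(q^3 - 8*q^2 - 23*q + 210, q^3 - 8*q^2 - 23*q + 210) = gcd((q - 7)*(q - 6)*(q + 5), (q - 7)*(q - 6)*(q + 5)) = q^3 - 8*q^2 - 23*q + 210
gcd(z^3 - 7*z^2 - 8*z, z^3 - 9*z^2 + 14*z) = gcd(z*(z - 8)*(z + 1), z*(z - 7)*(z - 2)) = z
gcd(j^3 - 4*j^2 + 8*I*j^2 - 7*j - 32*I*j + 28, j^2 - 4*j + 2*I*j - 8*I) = j - 4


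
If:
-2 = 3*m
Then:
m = -2/3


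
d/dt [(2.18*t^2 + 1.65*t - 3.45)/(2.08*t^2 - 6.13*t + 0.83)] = (-16.7954*t^2 + 17.9708*t - 19.779)/(4.3264*t^4 - 25.5008*t^3 + 41.0297*t^2 - 10.1758*t + 0.6889)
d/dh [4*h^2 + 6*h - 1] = 8*h + 6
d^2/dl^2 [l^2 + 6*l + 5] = 2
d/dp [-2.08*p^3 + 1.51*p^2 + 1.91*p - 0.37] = -6.24*p^2 + 3.02*p + 1.91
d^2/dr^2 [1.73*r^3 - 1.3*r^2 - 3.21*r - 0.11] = 10.38*r - 2.6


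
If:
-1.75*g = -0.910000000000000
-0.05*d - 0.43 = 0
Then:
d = -8.60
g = 0.52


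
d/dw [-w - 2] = -1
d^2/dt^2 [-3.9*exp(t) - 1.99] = -3.9*exp(t)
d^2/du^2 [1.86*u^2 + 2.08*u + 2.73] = 3.72000000000000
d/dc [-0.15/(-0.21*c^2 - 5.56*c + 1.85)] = (-0.063*c - 0.834)/(0.21*c^2 + 5.56*c - 1.85)^2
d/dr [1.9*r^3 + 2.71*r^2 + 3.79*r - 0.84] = 5.7*r^2 + 5.42*r + 3.79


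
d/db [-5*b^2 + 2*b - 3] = 2 - 10*b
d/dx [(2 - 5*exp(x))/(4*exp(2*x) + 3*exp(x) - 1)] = (20*exp(2*x) - 16*exp(x) - 1)*exp(x)/(16*exp(4*x) + 24*exp(3*x) + exp(2*x) - 6*exp(x) + 1)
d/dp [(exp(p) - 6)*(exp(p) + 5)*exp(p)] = (3*exp(2*p) - 2*exp(p) - 30)*exp(p)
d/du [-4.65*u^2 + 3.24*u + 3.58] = 3.24 - 9.3*u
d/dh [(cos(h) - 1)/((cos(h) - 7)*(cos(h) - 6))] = (cos(h)^2 - 2*cos(h) - 29)*sin(h)/((cos(h) - 7)^2*(cos(h) - 6)^2)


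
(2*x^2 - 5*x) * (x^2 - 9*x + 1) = 2*x^4 - 23*x^3 + 47*x^2 - 5*x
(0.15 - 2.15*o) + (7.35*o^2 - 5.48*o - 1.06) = 7.35*o^2 - 7.63*o - 0.91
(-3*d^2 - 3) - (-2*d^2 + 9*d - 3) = -d^2 - 9*d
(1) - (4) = -3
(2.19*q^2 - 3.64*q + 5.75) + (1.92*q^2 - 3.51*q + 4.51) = 4.11*q^2 - 7.15*q + 10.26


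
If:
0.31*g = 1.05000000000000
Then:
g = 3.39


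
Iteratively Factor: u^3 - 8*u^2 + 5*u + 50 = (u + 2)*(u^2 - 10*u + 25) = (u - 5)*(u + 2)*(u - 5)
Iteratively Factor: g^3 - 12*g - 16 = (g + 2)*(g^2 - 2*g - 8) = (g + 2)^2*(g - 4)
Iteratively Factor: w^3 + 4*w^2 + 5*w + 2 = (w + 1)*(w^2 + 3*w + 2) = (w + 1)^2*(w + 2)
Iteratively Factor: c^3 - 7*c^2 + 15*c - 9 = (c - 3)*(c^2 - 4*c + 3) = (c - 3)^2*(c - 1)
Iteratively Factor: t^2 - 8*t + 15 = (t - 3)*(t - 5)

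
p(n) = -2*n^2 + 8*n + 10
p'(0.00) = 8.00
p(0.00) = 10.00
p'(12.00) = -40.00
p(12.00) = -182.00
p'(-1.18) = 12.72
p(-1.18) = -2.22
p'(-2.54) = 18.16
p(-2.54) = -23.22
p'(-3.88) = 23.52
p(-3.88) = -51.15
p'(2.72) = -2.88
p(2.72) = 16.96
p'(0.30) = 6.80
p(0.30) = 12.22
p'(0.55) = 5.80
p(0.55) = 13.80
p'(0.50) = 6.00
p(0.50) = 13.50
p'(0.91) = 4.36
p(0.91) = 15.62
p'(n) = 8 - 4*n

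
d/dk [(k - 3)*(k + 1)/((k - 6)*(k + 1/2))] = 14*(-k^2 - 3)/(4*k^4 - 44*k^3 + 97*k^2 + 132*k + 36)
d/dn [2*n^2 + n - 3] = 4*n + 1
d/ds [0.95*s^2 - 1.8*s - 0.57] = 1.9*s - 1.8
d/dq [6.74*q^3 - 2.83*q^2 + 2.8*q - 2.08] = 20.22*q^2 - 5.66*q + 2.8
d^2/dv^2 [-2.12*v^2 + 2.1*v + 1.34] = -4.24000000000000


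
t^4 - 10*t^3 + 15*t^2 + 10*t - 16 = (t - 8)*(t - 2)*(t - 1)*(t + 1)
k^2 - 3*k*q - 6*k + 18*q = (k - 6)*(k - 3*q)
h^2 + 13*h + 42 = (h + 6)*(h + 7)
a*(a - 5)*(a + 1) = a^3 - 4*a^2 - 5*a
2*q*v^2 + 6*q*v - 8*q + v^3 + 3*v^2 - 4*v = (2*q + v)*(v - 1)*(v + 4)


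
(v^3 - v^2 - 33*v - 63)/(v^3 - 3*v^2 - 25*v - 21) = (v + 3)/(v + 1)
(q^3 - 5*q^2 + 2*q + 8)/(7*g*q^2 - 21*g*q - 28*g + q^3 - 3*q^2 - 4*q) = (q - 2)/(7*g + q)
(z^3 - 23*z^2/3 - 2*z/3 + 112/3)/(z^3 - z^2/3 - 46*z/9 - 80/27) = 9*(z^2 - 5*z - 14)/(9*z^2 + 21*z + 10)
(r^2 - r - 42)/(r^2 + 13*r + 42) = (r - 7)/(r + 7)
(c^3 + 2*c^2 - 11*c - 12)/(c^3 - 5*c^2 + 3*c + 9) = (c + 4)/(c - 3)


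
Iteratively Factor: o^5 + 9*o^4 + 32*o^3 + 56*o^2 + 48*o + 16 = (o + 2)*(o^4 + 7*o^3 + 18*o^2 + 20*o + 8) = (o + 2)^2*(o^3 + 5*o^2 + 8*o + 4) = (o + 2)^3*(o^2 + 3*o + 2) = (o + 1)*(o + 2)^3*(o + 2)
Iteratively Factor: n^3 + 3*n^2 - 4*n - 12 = (n + 3)*(n^2 - 4) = (n - 2)*(n + 3)*(n + 2)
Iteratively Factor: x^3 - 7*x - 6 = (x - 3)*(x^2 + 3*x + 2) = (x - 3)*(x + 1)*(x + 2)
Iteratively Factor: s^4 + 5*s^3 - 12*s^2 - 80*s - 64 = (s + 4)*(s^3 + s^2 - 16*s - 16) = (s + 4)^2*(s^2 - 3*s - 4) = (s + 1)*(s + 4)^2*(s - 4)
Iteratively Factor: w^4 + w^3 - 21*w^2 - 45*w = (w - 5)*(w^3 + 6*w^2 + 9*w) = (w - 5)*(w + 3)*(w^2 + 3*w) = w*(w - 5)*(w + 3)*(w + 3)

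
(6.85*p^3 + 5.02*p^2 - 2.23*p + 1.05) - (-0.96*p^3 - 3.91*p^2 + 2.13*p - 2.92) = 7.81*p^3 + 8.93*p^2 - 4.36*p + 3.97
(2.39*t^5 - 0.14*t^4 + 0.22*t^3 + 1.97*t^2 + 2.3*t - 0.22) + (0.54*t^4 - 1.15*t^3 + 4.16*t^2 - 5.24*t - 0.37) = 2.39*t^5 + 0.4*t^4 - 0.93*t^3 + 6.13*t^2 - 2.94*t - 0.59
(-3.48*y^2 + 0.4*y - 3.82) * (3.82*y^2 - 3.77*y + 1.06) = -13.2936*y^4 + 14.6476*y^3 - 19.7892*y^2 + 14.8254*y - 4.0492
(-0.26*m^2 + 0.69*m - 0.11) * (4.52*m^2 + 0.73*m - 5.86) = -1.1752*m^4 + 2.929*m^3 + 1.5301*m^2 - 4.1237*m + 0.6446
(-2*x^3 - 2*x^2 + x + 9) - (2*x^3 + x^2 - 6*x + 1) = -4*x^3 - 3*x^2 + 7*x + 8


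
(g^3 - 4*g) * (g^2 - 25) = g^5 - 29*g^3 + 100*g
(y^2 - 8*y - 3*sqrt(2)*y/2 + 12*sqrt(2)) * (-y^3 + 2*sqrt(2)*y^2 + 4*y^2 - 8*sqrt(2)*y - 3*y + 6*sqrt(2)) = -y^5 + 7*sqrt(2)*y^4/2 + 12*y^4 - 42*sqrt(2)*y^3 - 41*y^3 + 96*y^2 + 245*sqrt(2)*y^2/2 - 210*y - 84*sqrt(2)*y + 144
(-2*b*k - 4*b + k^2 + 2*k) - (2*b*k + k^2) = -4*b*k - 4*b + 2*k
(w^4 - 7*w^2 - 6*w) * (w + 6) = w^5 + 6*w^4 - 7*w^3 - 48*w^2 - 36*w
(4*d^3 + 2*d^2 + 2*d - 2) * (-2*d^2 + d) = -8*d^5 - 2*d^3 + 6*d^2 - 2*d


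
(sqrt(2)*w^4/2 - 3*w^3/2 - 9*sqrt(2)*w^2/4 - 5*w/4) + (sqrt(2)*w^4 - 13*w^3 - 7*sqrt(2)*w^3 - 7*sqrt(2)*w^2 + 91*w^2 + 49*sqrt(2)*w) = 3*sqrt(2)*w^4/2 - 29*w^3/2 - 7*sqrt(2)*w^3 - 37*sqrt(2)*w^2/4 + 91*w^2 - 5*w/4 + 49*sqrt(2)*w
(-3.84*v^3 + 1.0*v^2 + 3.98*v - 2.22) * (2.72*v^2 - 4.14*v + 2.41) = -10.4448*v^5 + 18.6176*v^4 - 2.5688*v^3 - 20.1056*v^2 + 18.7826*v - 5.3502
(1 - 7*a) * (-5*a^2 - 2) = 35*a^3 - 5*a^2 + 14*a - 2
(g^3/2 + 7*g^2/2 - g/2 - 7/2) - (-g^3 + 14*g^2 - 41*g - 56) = 3*g^3/2 - 21*g^2/2 + 81*g/2 + 105/2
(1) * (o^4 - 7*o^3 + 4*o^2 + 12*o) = o^4 - 7*o^3 + 4*o^2 + 12*o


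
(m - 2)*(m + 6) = m^2 + 4*m - 12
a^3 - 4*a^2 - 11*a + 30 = (a - 5)*(a - 2)*(a + 3)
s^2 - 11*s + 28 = (s - 7)*(s - 4)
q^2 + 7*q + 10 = (q + 2)*(q + 5)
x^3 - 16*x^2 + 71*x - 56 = (x - 8)*(x - 7)*(x - 1)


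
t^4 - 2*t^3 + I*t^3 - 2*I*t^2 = t^2*(t - 2)*(t + I)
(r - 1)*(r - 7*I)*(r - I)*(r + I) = r^4 - r^3 - 7*I*r^3 + r^2 + 7*I*r^2 - r - 7*I*r + 7*I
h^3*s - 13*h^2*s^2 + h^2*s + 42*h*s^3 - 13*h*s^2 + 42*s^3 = (h - 7*s)*(h - 6*s)*(h*s + s)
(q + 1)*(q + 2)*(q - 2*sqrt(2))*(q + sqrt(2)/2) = q^4 - 3*sqrt(2)*q^3/2 + 3*q^3 - 9*sqrt(2)*q^2/2 - 6*q - 3*sqrt(2)*q - 4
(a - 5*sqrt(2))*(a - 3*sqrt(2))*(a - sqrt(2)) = a^3 - 9*sqrt(2)*a^2 + 46*a - 30*sqrt(2)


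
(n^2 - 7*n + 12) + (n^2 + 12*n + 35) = 2*n^2 + 5*n + 47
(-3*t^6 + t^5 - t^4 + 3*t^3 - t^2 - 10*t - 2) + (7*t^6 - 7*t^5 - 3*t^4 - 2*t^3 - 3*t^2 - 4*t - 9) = 4*t^6 - 6*t^5 - 4*t^4 + t^3 - 4*t^2 - 14*t - 11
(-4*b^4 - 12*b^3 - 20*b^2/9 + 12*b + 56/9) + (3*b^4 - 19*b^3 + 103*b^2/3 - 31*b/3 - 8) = -b^4 - 31*b^3 + 289*b^2/9 + 5*b/3 - 16/9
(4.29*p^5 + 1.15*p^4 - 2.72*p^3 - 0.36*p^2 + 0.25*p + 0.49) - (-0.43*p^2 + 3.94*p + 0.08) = 4.29*p^5 + 1.15*p^4 - 2.72*p^3 + 0.07*p^2 - 3.69*p + 0.41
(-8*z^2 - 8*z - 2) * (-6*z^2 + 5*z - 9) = 48*z^4 + 8*z^3 + 44*z^2 + 62*z + 18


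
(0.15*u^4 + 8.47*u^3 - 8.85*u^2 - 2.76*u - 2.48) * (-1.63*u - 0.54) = -0.2445*u^5 - 13.8871*u^4 + 9.8517*u^3 + 9.2778*u^2 + 5.5328*u + 1.3392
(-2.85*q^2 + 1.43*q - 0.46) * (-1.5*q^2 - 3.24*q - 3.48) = 4.275*q^4 + 7.089*q^3 + 5.9748*q^2 - 3.486*q + 1.6008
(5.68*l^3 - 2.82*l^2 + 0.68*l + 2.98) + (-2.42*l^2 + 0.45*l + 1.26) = 5.68*l^3 - 5.24*l^2 + 1.13*l + 4.24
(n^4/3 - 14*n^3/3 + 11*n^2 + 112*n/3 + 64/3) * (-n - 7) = -n^5/3 + 7*n^4/3 + 65*n^3/3 - 343*n^2/3 - 848*n/3 - 448/3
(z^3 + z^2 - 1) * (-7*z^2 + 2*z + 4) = -7*z^5 - 5*z^4 + 6*z^3 + 11*z^2 - 2*z - 4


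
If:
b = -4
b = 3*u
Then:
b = -4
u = -4/3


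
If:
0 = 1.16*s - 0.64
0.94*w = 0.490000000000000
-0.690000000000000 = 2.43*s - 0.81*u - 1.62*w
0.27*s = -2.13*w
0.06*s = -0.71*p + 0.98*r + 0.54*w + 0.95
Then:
No Solution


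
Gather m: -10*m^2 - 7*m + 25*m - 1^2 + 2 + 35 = -10*m^2 + 18*m + 36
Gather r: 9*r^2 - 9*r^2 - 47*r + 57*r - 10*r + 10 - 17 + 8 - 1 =0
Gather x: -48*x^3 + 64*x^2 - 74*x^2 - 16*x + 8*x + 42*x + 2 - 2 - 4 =-48*x^3 - 10*x^2 + 34*x - 4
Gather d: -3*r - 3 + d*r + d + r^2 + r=d*(r + 1) + r^2 - 2*r - 3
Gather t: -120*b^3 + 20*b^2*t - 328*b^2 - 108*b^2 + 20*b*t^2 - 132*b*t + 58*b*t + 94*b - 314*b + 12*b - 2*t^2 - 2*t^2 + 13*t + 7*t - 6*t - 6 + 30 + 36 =-120*b^3 - 436*b^2 - 208*b + t^2*(20*b - 4) + t*(20*b^2 - 74*b + 14) + 60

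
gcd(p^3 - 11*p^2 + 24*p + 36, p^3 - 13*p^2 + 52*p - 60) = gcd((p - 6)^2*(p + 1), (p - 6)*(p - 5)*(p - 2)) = p - 6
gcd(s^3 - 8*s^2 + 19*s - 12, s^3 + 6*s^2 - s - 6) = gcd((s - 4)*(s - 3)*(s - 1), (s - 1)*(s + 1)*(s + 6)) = s - 1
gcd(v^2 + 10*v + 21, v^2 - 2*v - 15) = v + 3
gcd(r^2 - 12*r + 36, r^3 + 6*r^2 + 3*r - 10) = 1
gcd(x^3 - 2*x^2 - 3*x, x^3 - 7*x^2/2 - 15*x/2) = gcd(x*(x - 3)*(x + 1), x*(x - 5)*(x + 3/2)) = x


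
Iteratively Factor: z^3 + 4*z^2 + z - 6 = (z + 3)*(z^2 + z - 2) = (z + 2)*(z + 3)*(z - 1)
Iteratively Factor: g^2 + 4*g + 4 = (g + 2)*(g + 2)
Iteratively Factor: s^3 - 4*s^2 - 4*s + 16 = (s - 2)*(s^2 - 2*s - 8) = (s - 2)*(s + 2)*(s - 4)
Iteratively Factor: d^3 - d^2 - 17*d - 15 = (d - 5)*(d^2 + 4*d + 3) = (d - 5)*(d + 3)*(d + 1)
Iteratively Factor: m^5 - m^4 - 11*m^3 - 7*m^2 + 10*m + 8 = (m + 2)*(m^4 - 3*m^3 - 5*m^2 + 3*m + 4) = (m - 1)*(m + 2)*(m^3 - 2*m^2 - 7*m - 4) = (m - 1)*(m + 1)*(m + 2)*(m^2 - 3*m - 4) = (m - 4)*(m - 1)*(m + 1)*(m + 2)*(m + 1)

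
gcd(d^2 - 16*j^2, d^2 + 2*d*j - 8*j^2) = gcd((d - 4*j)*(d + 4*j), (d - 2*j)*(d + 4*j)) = d + 4*j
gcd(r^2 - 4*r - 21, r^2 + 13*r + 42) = 1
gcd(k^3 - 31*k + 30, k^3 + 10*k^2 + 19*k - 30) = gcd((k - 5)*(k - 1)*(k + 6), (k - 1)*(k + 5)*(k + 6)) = k^2 + 5*k - 6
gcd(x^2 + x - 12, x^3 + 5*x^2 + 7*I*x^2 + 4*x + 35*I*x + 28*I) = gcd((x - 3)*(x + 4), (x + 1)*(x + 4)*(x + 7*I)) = x + 4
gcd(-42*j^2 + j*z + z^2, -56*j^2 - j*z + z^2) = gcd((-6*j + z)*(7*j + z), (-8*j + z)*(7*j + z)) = 7*j + z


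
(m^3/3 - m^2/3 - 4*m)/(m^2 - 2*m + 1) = m*(m^2 - m - 12)/(3*(m^2 - 2*m + 1))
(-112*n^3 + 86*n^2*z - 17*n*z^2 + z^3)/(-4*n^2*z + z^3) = (56*n^2 - 15*n*z + z^2)/(z*(2*n + z))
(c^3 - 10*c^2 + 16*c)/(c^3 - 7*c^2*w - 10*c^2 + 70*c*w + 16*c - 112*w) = c/(c - 7*w)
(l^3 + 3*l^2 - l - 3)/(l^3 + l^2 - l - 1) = (l + 3)/(l + 1)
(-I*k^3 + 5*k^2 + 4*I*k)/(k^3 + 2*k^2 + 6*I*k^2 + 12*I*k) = (-I*k^2 + 5*k + 4*I)/(k^2 + k*(2 + 6*I) + 12*I)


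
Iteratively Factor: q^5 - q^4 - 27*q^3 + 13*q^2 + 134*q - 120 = (q - 5)*(q^4 + 4*q^3 - 7*q^2 - 22*q + 24) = (q - 5)*(q + 4)*(q^3 - 7*q + 6) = (q - 5)*(q + 3)*(q + 4)*(q^2 - 3*q + 2) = (q - 5)*(q - 1)*(q + 3)*(q + 4)*(q - 2)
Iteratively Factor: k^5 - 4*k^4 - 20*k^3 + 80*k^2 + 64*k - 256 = (k - 4)*(k^4 - 20*k^2 + 64) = (k - 4)*(k + 4)*(k^3 - 4*k^2 - 4*k + 16) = (k - 4)*(k - 2)*(k + 4)*(k^2 - 2*k - 8) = (k - 4)^2*(k - 2)*(k + 4)*(k + 2)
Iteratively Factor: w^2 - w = (w - 1)*(w)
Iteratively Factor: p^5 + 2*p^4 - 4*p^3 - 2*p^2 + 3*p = (p - 1)*(p^4 + 3*p^3 - p^2 - 3*p) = p*(p - 1)*(p^3 + 3*p^2 - p - 3) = p*(p - 1)*(p + 1)*(p^2 + 2*p - 3) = p*(p - 1)*(p + 1)*(p + 3)*(p - 1)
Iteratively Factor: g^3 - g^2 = (g)*(g^2 - g) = g*(g - 1)*(g)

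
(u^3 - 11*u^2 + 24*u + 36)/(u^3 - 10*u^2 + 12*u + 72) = (u + 1)/(u + 2)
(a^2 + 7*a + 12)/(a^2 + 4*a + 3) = (a + 4)/(a + 1)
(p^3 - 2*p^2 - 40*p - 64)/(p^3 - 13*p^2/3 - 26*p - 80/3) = 3*(p + 4)/(3*p + 5)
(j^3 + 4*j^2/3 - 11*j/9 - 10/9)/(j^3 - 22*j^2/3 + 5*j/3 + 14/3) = (j + 5/3)/(j - 7)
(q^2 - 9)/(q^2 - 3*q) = (q + 3)/q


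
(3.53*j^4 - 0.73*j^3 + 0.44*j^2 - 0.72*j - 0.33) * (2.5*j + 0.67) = 8.825*j^5 + 0.5401*j^4 + 0.6109*j^3 - 1.5052*j^2 - 1.3074*j - 0.2211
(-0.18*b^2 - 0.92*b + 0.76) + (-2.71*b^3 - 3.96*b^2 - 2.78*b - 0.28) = -2.71*b^3 - 4.14*b^2 - 3.7*b + 0.48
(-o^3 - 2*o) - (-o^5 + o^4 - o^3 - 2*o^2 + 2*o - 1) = o^5 - o^4 + 2*o^2 - 4*o + 1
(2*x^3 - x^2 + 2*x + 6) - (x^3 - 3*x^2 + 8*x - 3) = x^3 + 2*x^2 - 6*x + 9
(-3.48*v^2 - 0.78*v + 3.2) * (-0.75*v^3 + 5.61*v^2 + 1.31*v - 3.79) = 2.61*v^5 - 18.9378*v^4 - 11.3346*v^3 + 30.1194*v^2 + 7.1482*v - 12.128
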